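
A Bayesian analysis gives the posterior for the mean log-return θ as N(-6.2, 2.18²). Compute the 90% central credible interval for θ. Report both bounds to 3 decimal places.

[-9.786, -2.614]

The posterior is symmetric, so the 90% equal-tailed interval is θ = -6.2 ± z·2.18 with z = 1.645.
Half-width: 1.645 × 2.18 = 3.586.
-6.2 − 3.586 = -9.786; -6.2 + 3.586 = -2.614.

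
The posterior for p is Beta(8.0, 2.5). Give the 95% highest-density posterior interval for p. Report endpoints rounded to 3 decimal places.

[0.519, 0.975]

The posterior is unimodal and skewed, so the HPD interval has equal density at both endpoints and is the shortest 95% interval.
Solving f(0.519) = f(0.975) with F(0.975) − F(0.519) = 0.95 gives [0.519, 0.975].
For comparison, the equal-tailed interval is [0.477, 0.953]; the HPD is narrower and shifted toward the mode.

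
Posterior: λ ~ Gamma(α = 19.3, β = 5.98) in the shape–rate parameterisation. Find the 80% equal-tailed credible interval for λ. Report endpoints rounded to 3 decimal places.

Posterior: Gamma(shape 19.3, rate 5.98).
Equal-tailed 80% interval: Gamma(19.3, 5.98) quantiles at 0.1 and 0.9.
Posterior mean ≈ 3.227, SD ≈ 0.735; a Normal approximation gives roughly [2.286, 4.169].
Exact: lower = 2.329; upper = 4.197.

[2.329, 4.197]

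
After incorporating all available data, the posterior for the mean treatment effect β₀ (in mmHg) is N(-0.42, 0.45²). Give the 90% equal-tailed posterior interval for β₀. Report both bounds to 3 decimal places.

[-1.160, 0.320]

The posterior is symmetric, so the 90% equal-tailed interval is β₀ = -0.42 ± z·0.45 with z = 1.645.
Half-width: 1.645 × 0.45 = 0.740.
-0.42 − 0.740 = -1.160; -0.42 + 0.740 = 0.320.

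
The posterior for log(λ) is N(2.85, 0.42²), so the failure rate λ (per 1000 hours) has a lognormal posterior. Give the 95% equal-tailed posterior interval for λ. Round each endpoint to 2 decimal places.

[7.59, 39.38]

On the log scale the 95% interval is 2.85 ± 1.960 × 0.42 = [2.0268, 3.6732].
Exponentiate: [e^2.0268, e^3.6732] = [7.59, 39.38].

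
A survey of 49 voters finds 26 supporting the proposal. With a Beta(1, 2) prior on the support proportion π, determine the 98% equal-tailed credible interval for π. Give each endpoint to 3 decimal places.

Posterior: Beta(1+26, 2+23) = Beta(27, 25).
Equal-tailed 98% interval: the 0.01 and 0.99 quantiles of Beta(27, 25).
Posterior mean ≈ 0.519, SD ≈ 0.069; a Normal approximation gives roughly [0.360, 0.679].
Exact: F⁻¹(0.01) = 0.360; F⁻¹(0.99) = 0.676.

[0.360, 0.676]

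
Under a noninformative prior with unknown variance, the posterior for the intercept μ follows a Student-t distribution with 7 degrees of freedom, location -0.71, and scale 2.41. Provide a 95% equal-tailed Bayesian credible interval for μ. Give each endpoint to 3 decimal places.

The t_7 distribution is symmetric; the 95% interval is -0.71 ± t·2.41 with t_{0.975,7} = 2.365.
Half-width: 2.365 × 2.41 = 5.699.
-0.71 − 5.699 = -6.409; -0.71 + 5.699 = 4.989.

[-6.409, 4.989]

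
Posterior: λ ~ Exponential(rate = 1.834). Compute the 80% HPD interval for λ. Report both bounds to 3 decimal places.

[0.000, 0.878]

The exponential density is strictly decreasing on [0, ∞), so the HPD interval is anchored at 0: [0, q] with P(λ ≤ q) = 0.80.
q = −ln(1 − 0.80) / 1.834 = 1.6094 / 1.834 = 0.878.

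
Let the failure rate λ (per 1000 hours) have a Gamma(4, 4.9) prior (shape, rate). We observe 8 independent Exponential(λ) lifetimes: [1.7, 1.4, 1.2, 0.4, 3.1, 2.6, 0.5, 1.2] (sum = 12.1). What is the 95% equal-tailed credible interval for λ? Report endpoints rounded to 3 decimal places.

[0.365, 1.158]

Posterior: Gamma(4+8, 4.9+12.1) = Gamma(12, 17.0) (shape, rate).
Equal-tailed 95% interval: Gamma(12, 17.0) quantiles at 0.025 and 0.975.
Posterior mean ≈ 0.706, SD ≈ 0.204; a Normal approximation gives roughly [0.306, 1.105].
Exact: lower = 0.365; upper = 1.158.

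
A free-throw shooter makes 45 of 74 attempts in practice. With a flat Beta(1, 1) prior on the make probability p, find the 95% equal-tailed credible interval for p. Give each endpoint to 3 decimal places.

[0.494, 0.711]

Posterior: Beta(1+45, 1+29) = Beta(46, 30).
Equal-tailed 95% interval: the 0.025 and 0.975 quantiles of Beta(46, 30).
Posterior mean ≈ 0.605, SD ≈ 0.056; a Normal approximation gives roughly [0.496, 0.714].
Exact: F⁻¹(0.025) = 0.494; F⁻¹(0.975) = 0.711.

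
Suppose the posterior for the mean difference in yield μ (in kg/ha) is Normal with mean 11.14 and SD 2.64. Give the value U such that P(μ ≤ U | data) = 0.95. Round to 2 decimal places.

Need U with P(μ ≤ U) = 0.95: U = 11.14 + z_{0.05}·2.64.
z = 1.645; U = 11.14 + 1.645 × 2.64 = 15.48.

15.48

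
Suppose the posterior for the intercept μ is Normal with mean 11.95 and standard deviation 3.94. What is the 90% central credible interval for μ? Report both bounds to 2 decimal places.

[5.47, 18.43]

The posterior is symmetric, so the 90% equal-tailed interval is μ = 11.95 ± z·3.94 with z = 1.645.
Half-width: 1.645 × 3.94 = 6.48.
11.95 − 6.48 = 5.47; 11.95 + 6.48 = 18.43.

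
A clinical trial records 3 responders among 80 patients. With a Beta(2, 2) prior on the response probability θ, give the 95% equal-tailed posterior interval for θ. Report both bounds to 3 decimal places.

[0.020, 0.119]

Posterior: Beta(2+3, 2+77) = Beta(5, 79).
Equal-tailed 95% interval: the 0.025 and 0.975 quantiles of Beta(5, 79).
Posterior mean ≈ 0.060, SD ≈ 0.026; a Normal approximation gives roughly [0.009, 0.110].
Exact: F⁻¹(0.025) = 0.020; F⁻¹(0.975) = 0.119.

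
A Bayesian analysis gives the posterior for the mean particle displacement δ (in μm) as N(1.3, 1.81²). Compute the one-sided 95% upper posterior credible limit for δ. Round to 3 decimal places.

4.277

Need U with P(δ ≤ U) = 0.95: U = 1.3 + z_{0.05}·1.81.
z = 1.645; U = 1.3 + 1.645 × 1.81 = 4.277.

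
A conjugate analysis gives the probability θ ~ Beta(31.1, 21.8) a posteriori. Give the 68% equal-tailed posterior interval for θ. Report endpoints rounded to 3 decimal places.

Posterior: Beta(31.1, 21.8).
Equal-tailed 68% interval: the 0.16 and 0.84 quantiles of Beta(31.1, 21.8).
Posterior mean ≈ 0.588, SD ≈ 0.067; a Normal approximation gives roughly [0.521, 0.655].
Exact: F⁻¹(0.16) = 0.521; F⁻¹(0.84) = 0.655.

[0.521, 0.655]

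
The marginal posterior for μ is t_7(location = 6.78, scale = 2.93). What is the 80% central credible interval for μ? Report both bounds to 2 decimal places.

[2.63, 10.93]

The t_7 distribution is symmetric; the 80% interval is 6.78 ± t·2.93 with t_{0.9,7} = 1.415.
Half-width: 1.415 × 2.93 = 4.15.
6.78 − 4.15 = 2.63; 6.78 + 4.15 = 10.93.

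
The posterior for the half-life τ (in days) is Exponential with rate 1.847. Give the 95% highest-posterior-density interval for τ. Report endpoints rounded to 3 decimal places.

The exponential density is strictly decreasing on [0, ∞), so the HPD interval is anchored at 0: [0, q] with P(τ ≤ q) = 0.95.
q = −ln(1 − 0.95) / 1.847 = 2.9957 / 1.847 = 1.622.

[0.000, 1.622]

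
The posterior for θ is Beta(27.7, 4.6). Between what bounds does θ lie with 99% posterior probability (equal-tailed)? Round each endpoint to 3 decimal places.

[0.666, 0.970]

Posterior: Beta(27.7, 4.6).
Equal-tailed 99% interval: the 0.005 and 0.995 quantiles of Beta(27.7, 4.6).
Posterior mean ≈ 0.858, SD ≈ 0.061; a Normal approximation gives roughly [0.702, 1.014].
Exact: F⁻¹(0.005) = 0.666; F⁻¹(0.995) = 0.970.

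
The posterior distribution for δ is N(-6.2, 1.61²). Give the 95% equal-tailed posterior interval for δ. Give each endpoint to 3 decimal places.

[-9.356, -3.044]

The posterior is symmetric, so the 95% equal-tailed interval is δ = -6.2 ± z·1.61 with z = 1.960.
Half-width: 1.960 × 1.61 = 3.156.
-6.2 − 3.156 = -9.356; -6.2 + 3.156 = -3.044.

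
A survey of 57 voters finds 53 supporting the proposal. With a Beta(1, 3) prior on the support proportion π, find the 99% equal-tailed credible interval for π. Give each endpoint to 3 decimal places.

Posterior: Beta(1+53, 3+4) = Beta(54, 7).
Equal-tailed 99% interval: the 0.005 and 0.995 quantiles of Beta(54, 7).
Posterior mean ≈ 0.885, SD ≈ 0.040; a Normal approximation gives roughly [0.781, 0.990].
Exact: F⁻¹(0.005) = 0.759; F⁻¹(0.995) = 0.965.

[0.759, 0.965]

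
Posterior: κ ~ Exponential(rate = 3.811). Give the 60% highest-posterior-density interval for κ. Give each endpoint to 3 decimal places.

[0.000, 0.240]

The exponential density is strictly decreasing on [0, ∞), so the HPD interval is anchored at 0: [0, q] with P(κ ≤ q) = 0.60.
q = −ln(1 − 0.60) / 3.811 = 0.9163 / 3.811 = 0.240.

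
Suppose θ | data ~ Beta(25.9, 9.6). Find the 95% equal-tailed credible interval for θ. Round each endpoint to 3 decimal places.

[0.575, 0.860]

Posterior: Beta(25.9, 9.6).
Equal-tailed 95% interval: the 0.025 and 0.975 quantiles of Beta(25.9, 9.6).
Posterior mean ≈ 0.730, SD ≈ 0.074; a Normal approximation gives roughly [0.585, 0.874].
Exact: F⁻¹(0.025) = 0.575; F⁻¹(0.975) = 0.860.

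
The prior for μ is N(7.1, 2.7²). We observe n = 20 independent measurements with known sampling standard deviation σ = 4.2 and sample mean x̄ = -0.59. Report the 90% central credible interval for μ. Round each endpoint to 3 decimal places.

[-1.219, 1.699]

Posterior precision = 1/2.7² + 20/4.2² = 0.1372 + 1.1338 = 1.2710, so posterior SD = 0.8870.
Posterior mean = (7.1/2.7² + 20·-0.59/4.2²) / 1.2710 = 0.2400.
Interval: 0.2400 ± 1.645 × 0.8870 → [-1.219, 1.699].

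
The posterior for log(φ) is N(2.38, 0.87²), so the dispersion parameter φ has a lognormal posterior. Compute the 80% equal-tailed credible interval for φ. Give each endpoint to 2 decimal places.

On the log scale the 80% interval is 2.38 ± 1.282 × 0.87 = [1.2651, 3.4949].
Exponentiate: [e^1.2651, e^3.4949] = [3.54, 32.95].

[3.54, 32.95]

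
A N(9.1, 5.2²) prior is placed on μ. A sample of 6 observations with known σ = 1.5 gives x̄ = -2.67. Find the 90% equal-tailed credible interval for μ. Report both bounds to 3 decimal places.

[-3.509, -1.509]

Posterior precision = 1/5.2² + 6/1.5² = 0.0370 + 2.6667 = 2.7036, so posterior SD = 0.6082.
Posterior mean = (9.1/5.2² + 6·-2.67/1.5²) / 2.7036 = -2.5090.
Interval: -2.5090 ± 1.645 × 0.6082 → [-3.509, -1.509].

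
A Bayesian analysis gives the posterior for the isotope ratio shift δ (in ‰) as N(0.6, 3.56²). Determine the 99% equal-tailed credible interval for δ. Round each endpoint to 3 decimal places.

The posterior is symmetric, so the 99% equal-tailed interval is δ = 0.6 ± z·3.56 with z = 2.576.
Half-width: 2.576 × 3.56 = 9.170.
0.6 − 9.170 = -8.570; 0.6 + 9.170 = 9.770.

[-8.570, 9.770]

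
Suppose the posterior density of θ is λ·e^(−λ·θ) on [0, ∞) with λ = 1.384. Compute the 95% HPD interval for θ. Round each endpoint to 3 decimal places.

[0.000, 2.165]

The exponential density is strictly decreasing on [0, ∞), so the HPD interval is anchored at 0: [0, q] with P(θ ≤ q) = 0.95.
q = −ln(1 − 0.95) / 1.384 = 2.9957 / 1.384 = 2.165.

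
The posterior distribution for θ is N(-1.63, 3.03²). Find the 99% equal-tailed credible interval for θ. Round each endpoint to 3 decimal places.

The posterior is symmetric, so the 99% equal-tailed interval is θ = -1.63 ± z·3.03 with z = 2.576.
Half-width: 2.576 × 3.03 = 7.805.
-1.63 − 7.805 = -9.435; -1.63 + 7.805 = 6.175.

[-9.435, 6.175]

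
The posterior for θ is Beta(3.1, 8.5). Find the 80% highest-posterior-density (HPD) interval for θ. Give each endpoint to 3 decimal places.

[0.089, 0.403]

The posterior is unimodal and skewed, so the HPD interval has equal density at both endpoints and is the shortest 80% interval.
Solving f(0.089) = f(0.403) with F(0.403) − F(0.089) = 0.80 gives [0.089, 0.403].
For comparison, the equal-tailed interval is [0.115, 0.438]; the HPD is narrower and shifted toward the mode.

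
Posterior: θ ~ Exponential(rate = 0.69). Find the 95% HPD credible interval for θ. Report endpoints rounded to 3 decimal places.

The exponential density is strictly decreasing on [0, ∞), so the HPD interval is anchored at 0: [0, q] with P(θ ≤ q) = 0.95.
q = −ln(1 − 0.95) / 0.69 = 2.9957 / 0.69 = 4.342.

[0.000, 4.342]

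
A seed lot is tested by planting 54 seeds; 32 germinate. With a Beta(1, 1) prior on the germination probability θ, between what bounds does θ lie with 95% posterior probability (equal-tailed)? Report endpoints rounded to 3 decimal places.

[0.459, 0.713]

Posterior: Beta(1+32, 1+22) = Beta(33, 23).
Equal-tailed 95% interval: the 0.025 and 0.975 quantiles of Beta(33, 23).
Posterior mean ≈ 0.589, SD ≈ 0.065; a Normal approximation gives roughly [0.462, 0.717].
Exact: F⁻¹(0.025) = 0.459; F⁻¹(0.975) = 0.713.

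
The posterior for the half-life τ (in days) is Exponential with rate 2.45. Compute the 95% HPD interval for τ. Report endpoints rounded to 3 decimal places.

The exponential density is strictly decreasing on [0, ∞), so the HPD interval is anchored at 0: [0, q] with P(τ ≤ q) = 0.95.
q = −ln(1 − 0.95) / 2.45 = 2.9957 / 2.45 = 1.223.

[0.000, 1.223]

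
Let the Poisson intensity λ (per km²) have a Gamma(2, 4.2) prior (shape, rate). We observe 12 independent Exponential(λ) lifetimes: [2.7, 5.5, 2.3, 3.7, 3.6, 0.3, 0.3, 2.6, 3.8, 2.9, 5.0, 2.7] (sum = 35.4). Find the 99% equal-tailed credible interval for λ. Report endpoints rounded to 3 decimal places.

Posterior: Gamma(2+12, 4.2+35.4) = Gamma(14, 39.6) (shape, rate).
Equal-tailed 99% interval: Gamma(14, 39.6) quantiles at 0.005 and 0.995.
Posterior mean ≈ 0.354, SD ≈ 0.094; a Normal approximation gives roughly [0.110, 0.597].
Exact: lower = 0.157; upper = 0.644.

[0.157, 0.644]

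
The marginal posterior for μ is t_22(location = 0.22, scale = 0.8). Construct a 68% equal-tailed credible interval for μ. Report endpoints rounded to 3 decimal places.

[-0.594, 1.034]

The t_22 distribution is symmetric; the 68% interval is 0.22 ± t·0.8 with t_{0.84,22} = 1.017.
Half-width: 1.017 × 0.8 = 0.814.
0.22 − 0.814 = -0.594; 0.22 + 0.814 = 1.034.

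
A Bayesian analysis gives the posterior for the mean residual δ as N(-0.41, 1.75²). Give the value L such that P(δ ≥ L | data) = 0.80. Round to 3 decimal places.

-1.883

Need L with P(δ ≥ L) = 0.80: L = -0.41 − z_{0.2}·1.75.
z = 0.842; L = -0.41 − 0.842 × 1.75 = -1.883.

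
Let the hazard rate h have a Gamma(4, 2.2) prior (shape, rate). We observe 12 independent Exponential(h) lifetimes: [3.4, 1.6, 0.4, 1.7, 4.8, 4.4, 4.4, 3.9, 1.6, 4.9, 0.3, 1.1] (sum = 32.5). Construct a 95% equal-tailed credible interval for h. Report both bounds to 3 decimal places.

[0.264, 0.713]

Posterior: Gamma(4+12, 2.2+32.5) = Gamma(16, 34.7) (shape, rate).
Equal-tailed 95% interval: Gamma(16, 34.7) quantiles at 0.025 and 0.975.
Posterior mean ≈ 0.461, SD ≈ 0.115; a Normal approximation gives roughly [0.235, 0.687].
Exact: lower = 0.264; upper = 0.713.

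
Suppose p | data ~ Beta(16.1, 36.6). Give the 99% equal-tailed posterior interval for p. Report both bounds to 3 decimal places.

[0.160, 0.478]

Posterior: Beta(16.1, 36.6).
Equal-tailed 99% interval: the 0.005 and 0.995 quantiles of Beta(16.1, 36.6).
Posterior mean ≈ 0.306, SD ≈ 0.063; a Normal approximation gives roughly [0.144, 0.467].
Exact: F⁻¹(0.005) = 0.160; F⁻¹(0.995) = 0.478.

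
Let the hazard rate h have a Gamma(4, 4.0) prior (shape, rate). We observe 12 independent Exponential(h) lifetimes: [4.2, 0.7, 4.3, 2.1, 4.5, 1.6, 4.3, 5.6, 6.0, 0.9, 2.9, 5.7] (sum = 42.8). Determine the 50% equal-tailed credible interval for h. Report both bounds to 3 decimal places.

[0.281, 0.395]

Posterior: Gamma(4+12, 4.0+42.8) = Gamma(16, 46.8) (shape, rate).
Equal-tailed 50% interval: Gamma(16, 46.8) quantiles at 0.25 and 0.75.
Posterior mean ≈ 0.342, SD ≈ 0.085; a Normal approximation gives roughly [0.284, 0.400].
Exact: lower = 0.281; upper = 0.395.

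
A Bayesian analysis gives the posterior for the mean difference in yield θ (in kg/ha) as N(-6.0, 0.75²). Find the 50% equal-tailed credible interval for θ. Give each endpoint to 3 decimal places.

[-6.506, -5.494]

The posterior is symmetric, so the 50% equal-tailed interval is θ = -6.0 ± z·0.75 with z = 0.674.
Half-width: 0.674 × 0.75 = 0.506.
-6.0 − 0.506 = -6.506; -6.0 + 0.506 = -5.494.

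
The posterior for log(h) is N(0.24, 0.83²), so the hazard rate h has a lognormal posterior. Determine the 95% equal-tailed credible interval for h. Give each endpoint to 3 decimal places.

On the log scale the 95% interval is 0.24 ± 1.960 × 0.83 = [-1.3868, 1.8668].
Exponentiate: [e^-1.3868, e^1.8668] = [0.250, 6.467].

[0.250, 6.467]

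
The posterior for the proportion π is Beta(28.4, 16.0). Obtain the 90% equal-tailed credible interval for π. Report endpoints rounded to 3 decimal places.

[0.519, 0.753]

Posterior: Beta(28.4, 16.0).
Equal-tailed 90% interval: the 0.05 and 0.95 quantiles of Beta(28.4, 16.0).
Posterior mean ≈ 0.640, SD ≈ 0.071; a Normal approximation gives roughly [0.522, 0.757].
Exact: F⁻¹(0.05) = 0.519; F⁻¹(0.95) = 0.753.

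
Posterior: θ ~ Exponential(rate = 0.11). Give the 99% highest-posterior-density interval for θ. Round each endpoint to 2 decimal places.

[0.00, 41.87]

The exponential density is strictly decreasing on [0, ∞), so the HPD interval is anchored at 0: [0, q] with P(θ ≤ q) = 0.99.
q = −ln(1 − 0.99) / 0.11 = 4.6052 / 0.11 = 41.87.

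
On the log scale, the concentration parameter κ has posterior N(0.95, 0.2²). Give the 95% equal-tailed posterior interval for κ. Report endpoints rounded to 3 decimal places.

[1.747, 3.827]

On the log scale the 95% interval is 0.95 ± 1.960 × 0.2 = [0.5580, 1.3420].
Exponentiate: [e^0.5580, e^1.3420] = [1.747, 3.827].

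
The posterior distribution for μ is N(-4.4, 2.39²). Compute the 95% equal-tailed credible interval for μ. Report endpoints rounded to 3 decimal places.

The posterior is symmetric, so the 95% equal-tailed interval is μ = -4.4 ± z·2.39 with z = 1.960.
Half-width: 1.960 × 2.39 = 4.684.
-4.4 − 4.684 = -9.084; -4.4 + 4.684 = 0.284.

[-9.084, 0.284]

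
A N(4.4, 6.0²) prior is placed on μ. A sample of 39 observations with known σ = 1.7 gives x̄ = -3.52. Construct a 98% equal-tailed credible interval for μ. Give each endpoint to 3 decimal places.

Posterior precision = 1/6.0² + 39/1.7² = 0.0278 + 13.4948 = 13.5226, so posterior SD = 0.2719.
Posterior mean = (4.4/6.0² + 39·-3.52/1.7²) / 13.5226 = -3.5037.
Interval: -3.5037 ± 2.326 × 0.2719 → [-4.136, -2.871].

[-4.136, -2.871]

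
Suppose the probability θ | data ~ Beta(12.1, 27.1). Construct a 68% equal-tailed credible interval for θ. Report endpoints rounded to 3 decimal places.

[0.236, 0.382]

Posterior: Beta(12.1, 27.1).
Equal-tailed 68% interval: the 0.16 and 0.84 quantiles of Beta(12.1, 27.1).
Posterior mean ≈ 0.309, SD ≈ 0.073; a Normal approximation gives roughly [0.236, 0.381].
Exact: F⁻¹(0.16) = 0.236; F⁻¹(0.84) = 0.382.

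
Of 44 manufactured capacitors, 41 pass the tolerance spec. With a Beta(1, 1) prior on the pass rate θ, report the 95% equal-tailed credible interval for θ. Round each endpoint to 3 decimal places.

Posterior: Beta(1+41, 1+3) = Beta(42, 4).
Equal-tailed 95% interval: the 0.025 and 0.975 quantiles of Beta(42, 4).
Posterior mean ≈ 0.913, SD ≈ 0.041; a Normal approximation gives roughly [0.832, 0.994].
Exact: F⁻¹(0.025) = 0.817; F⁻¹(0.975) = 0.975.

[0.817, 0.975]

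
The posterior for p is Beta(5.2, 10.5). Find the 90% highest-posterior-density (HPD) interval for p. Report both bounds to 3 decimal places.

[0.141, 0.516]

The posterior is unimodal and skewed, so the HPD interval has equal density at both endpoints and is the shortest 90% interval.
Solving f(0.141) = f(0.516) with F(0.516) − F(0.141) = 0.90 gives [0.141, 0.516].
For comparison, the equal-tailed interval is [0.155, 0.533]; the HPD is narrower and shifted toward the mode.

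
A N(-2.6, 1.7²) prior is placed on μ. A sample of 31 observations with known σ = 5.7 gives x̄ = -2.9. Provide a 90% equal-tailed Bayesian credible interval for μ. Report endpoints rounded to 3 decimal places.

[-4.263, -1.378]

Posterior precision = 1/1.7² + 31/5.7² = 0.3460 + 0.9541 = 1.3002, so posterior SD = 0.8770.
Posterior mean = (-2.6/1.7² + 31·-2.9/5.7²) / 1.3002 = -2.8202.
Interval: -2.8202 ± 1.645 × 0.8770 → [-4.263, -1.378].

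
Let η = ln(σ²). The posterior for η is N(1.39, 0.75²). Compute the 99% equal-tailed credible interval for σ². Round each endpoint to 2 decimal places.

On the log scale the 99% interval is 1.39 ± 2.576 × 0.75 = [-0.5419, 3.3219].
Exponentiate: [e^-0.5419, e^3.3219] = [0.58, 27.71].

[0.58, 27.71]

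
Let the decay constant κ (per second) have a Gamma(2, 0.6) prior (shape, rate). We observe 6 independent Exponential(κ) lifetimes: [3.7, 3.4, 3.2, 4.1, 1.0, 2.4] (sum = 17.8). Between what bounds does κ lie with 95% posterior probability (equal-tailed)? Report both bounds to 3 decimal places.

[0.188, 0.784]

Posterior: Gamma(2+6, 0.6+17.8) = Gamma(8, 18.4) (shape, rate).
Equal-tailed 95% interval: Gamma(8, 18.4) quantiles at 0.025 and 0.975.
Posterior mean ≈ 0.435, SD ≈ 0.154; a Normal approximation gives roughly [0.133, 0.736].
Exact: lower = 0.188; upper = 0.784.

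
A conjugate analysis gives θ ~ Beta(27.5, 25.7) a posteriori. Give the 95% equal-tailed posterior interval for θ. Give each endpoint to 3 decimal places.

[0.384, 0.649]

Posterior: Beta(27.5, 25.7).
Equal-tailed 95% interval: the 0.025 and 0.975 quantiles of Beta(27.5, 25.7).
Posterior mean ≈ 0.517, SD ≈ 0.068; a Normal approximation gives roughly [0.384, 0.650].
Exact: F⁻¹(0.025) = 0.384; F⁻¹(0.975) = 0.649.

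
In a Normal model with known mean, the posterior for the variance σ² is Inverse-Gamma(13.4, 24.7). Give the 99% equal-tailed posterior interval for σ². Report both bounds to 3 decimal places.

Inverse-Gamma(13.4, 24.7) quantiles: F⁻¹(0.005) and F⁻¹(0.995).
Equivalently, 1/σ² ~ Gamma(13.4, rate = 24.7); invert its 0.995 and 0.005 quantiles.
Posterior mean ≈ 1.992, SD ≈ 0.590; a Normal approximation gives roughly [0.472, 3.512].
Exact: lower = 1.001; upper = 4.230.

[1.001, 4.230]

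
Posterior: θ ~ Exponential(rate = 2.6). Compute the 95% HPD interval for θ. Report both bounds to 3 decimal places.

The exponential density is strictly decreasing on [0, ∞), so the HPD interval is anchored at 0: [0, q] with P(θ ≤ q) = 0.95.
q = −ln(1 − 0.95) / 2.6 = 2.9957 / 2.6 = 1.152.

[0.000, 1.152]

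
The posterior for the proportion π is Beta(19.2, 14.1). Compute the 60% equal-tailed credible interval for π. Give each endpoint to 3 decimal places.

Posterior: Beta(19.2, 14.1).
Equal-tailed 60% interval: the 0.2 and 0.8 quantiles of Beta(19.2, 14.1).
Posterior mean ≈ 0.577, SD ≈ 0.084; a Normal approximation gives roughly [0.506, 0.648].
Exact: F⁻¹(0.2) = 0.505; F⁻¹(0.8) = 0.649.

[0.505, 0.649]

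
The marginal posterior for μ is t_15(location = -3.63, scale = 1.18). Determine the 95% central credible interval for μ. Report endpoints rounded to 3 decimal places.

The t_15 distribution is symmetric; the 95% interval is -3.63 ± t·1.18 with t_{0.975,15} = 2.131.
Half-width: 2.131 × 1.18 = 2.515.
-3.63 − 2.515 = -6.145; -3.63 + 2.515 = -1.115.

[-6.145, -1.115]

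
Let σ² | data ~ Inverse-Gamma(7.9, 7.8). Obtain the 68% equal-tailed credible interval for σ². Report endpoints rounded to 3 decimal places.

Inverse-Gamma(7.9, 7.8) quantiles: F⁻¹(0.16) and F⁻¹(0.84).
Equivalently, 1/σ² ~ Gamma(7.9, rate = 7.8); invert its 0.84 and 0.16 quantiles.
Posterior mean ≈ 1.130, SD ≈ 0.465; a Normal approximation gives roughly [0.668, 1.593].
Exact: lower = 0.734; upper = 1.511.

[0.734, 1.511]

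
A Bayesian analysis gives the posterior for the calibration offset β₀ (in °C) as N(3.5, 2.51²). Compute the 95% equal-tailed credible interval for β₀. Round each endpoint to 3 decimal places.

The posterior is symmetric, so the 95% equal-tailed interval is β₀ = 3.5 ± z·2.51 with z = 1.960.
Half-width: 1.960 × 2.51 = 4.920.
3.5 − 4.920 = -1.420; 3.5 + 4.920 = 8.420.

[-1.420, 8.420]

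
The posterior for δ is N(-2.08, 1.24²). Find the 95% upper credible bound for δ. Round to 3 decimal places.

-0.040

Need U with P(δ ≤ U) = 0.95: U = -2.08 + z_{0.05}·1.24.
z = 1.645; U = -2.08 + 1.645 × 1.24 = -0.040.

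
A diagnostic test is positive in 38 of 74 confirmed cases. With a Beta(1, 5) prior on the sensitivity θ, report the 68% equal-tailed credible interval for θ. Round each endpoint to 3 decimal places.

[0.432, 0.543]

Posterior: Beta(1+38, 5+36) = Beta(39, 41).
Equal-tailed 68% interval: the 0.16 and 0.84 quantiles of Beta(39, 41).
Posterior mean ≈ 0.487, SD ≈ 0.056; a Normal approximation gives roughly [0.432, 0.543].
Exact: F⁻¹(0.16) = 0.432; F⁻¹(0.84) = 0.543.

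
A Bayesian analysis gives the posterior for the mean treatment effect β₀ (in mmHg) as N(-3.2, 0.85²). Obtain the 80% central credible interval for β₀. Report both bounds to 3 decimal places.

[-4.289, -2.111]

The posterior is symmetric, so the 80% equal-tailed interval is β₀ = -3.2 ± z·0.85 with z = 1.282.
Half-width: 1.282 × 0.85 = 1.089.
-3.2 − 1.089 = -4.289; -3.2 + 1.089 = -2.111.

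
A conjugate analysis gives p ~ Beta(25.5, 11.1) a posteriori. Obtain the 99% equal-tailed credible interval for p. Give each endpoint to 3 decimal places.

Posterior: Beta(25.5, 11.1).
Equal-tailed 99% interval: the 0.005 and 0.995 quantiles of Beta(25.5, 11.1).
Posterior mean ≈ 0.697, SD ≈ 0.075; a Normal approximation gives roughly [0.504, 0.890].
Exact: F⁻¹(0.005) = 0.489; F⁻¹(0.995) = 0.865.

[0.489, 0.865]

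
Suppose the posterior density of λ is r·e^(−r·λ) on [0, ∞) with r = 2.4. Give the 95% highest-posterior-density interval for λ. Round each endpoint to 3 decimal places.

The exponential density is strictly decreasing on [0, ∞), so the HPD interval is anchored at 0: [0, q] with P(λ ≤ q) = 0.95.
q = −ln(1 − 0.95) / 2.4 = 2.9957 / 2.4 = 1.248.

[0.000, 1.248]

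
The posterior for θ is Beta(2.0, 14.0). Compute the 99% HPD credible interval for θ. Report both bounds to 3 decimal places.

[0.001, 0.368]

The posterior is unimodal and skewed, so the HPD interval has equal density at both endpoints and is the shortest 99% interval.
Solving f(0.001) = f(0.368) with F(0.368) − F(0.001) = 0.99 gives [0.001, 0.368].
For comparison, the equal-tailed interval is [0.007, 0.402]; the HPD is narrower and shifted toward the mode.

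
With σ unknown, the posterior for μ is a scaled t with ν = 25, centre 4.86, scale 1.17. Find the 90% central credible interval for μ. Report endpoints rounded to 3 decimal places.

The t_25 distribution is symmetric; the 90% interval is 4.86 ± t·1.17 with t_{0.95,25} = 1.708.
Half-width: 1.708 × 1.17 = 1.999.
4.86 − 1.999 = 2.861; 4.86 + 1.999 = 6.859.

[2.861, 6.859]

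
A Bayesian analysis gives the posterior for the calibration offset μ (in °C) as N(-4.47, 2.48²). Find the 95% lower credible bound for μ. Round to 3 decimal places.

-8.549

Need L with P(μ ≥ L) = 0.95: L = -4.47 − z_{0.05}·2.48.
z = 1.645; L = -4.47 − 1.645 × 2.48 = -8.549.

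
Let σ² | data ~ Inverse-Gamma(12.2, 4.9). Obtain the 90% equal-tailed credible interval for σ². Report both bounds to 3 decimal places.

[0.266, 0.692]

Inverse-Gamma(12.2, 4.9) quantiles: F⁻¹(0.05) and F⁻¹(0.95).
Equivalently, 1/σ² ~ Gamma(12.2, rate = 4.9); invert its 0.95 and 0.05 quantiles.
Posterior mean ≈ 0.438, SD ≈ 0.137; a Normal approximation gives roughly [0.212, 0.663].
Exact: lower = 0.266; upper = 0.692.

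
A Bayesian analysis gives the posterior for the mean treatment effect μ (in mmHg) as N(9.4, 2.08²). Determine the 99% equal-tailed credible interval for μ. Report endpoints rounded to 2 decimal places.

[4.04, 14.76]

The posterior is symmetric, so the 99% equal-tailed interval is μ = 9.4 ± z·2.08 with z = 2.576.
Half-width: 2.576 × 2.08 = 5.36.
9.4 − 5.36 = 4.04; 9.4 + 5.36 = 14.76.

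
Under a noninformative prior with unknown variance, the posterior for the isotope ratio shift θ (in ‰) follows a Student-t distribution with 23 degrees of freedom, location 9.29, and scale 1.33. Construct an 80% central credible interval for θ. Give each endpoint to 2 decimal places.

[7.54, 11.04]

The t_23 distribution is symmetric; the 80% interval is 9.29 ± t·1.33 with t_{0.9,23} = 1.319.
Half-width: 1.319 × 1.33 = 1.75.
9.29 − 1.75 = 7.54; 9.29 + 1.75 = 11.04.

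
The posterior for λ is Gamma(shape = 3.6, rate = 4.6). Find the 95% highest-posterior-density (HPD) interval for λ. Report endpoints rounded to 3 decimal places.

[0.117, 1.595]

The posterior is unimodal and skewed, so the HPD interval has equal density at both endpoints and is the shortest 95% interval.
Solving f(0.117) = f(1.595) with F(1.595) − F(0.117) = 0.95 gives [0.117, 1.595].
For comparison, the equal-tailed interval is [0.194, 1.774]; the HPD is narrower and shifted toward the mode.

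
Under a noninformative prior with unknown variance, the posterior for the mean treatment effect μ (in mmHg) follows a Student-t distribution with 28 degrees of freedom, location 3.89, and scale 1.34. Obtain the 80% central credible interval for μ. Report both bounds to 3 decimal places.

The t_28 distribution is symmetric; the 80% interval is 3.89 ± t·1.34 with t_{0.9,28} = 1.313.
Half-width: 1.313 × 1.34 = 1.759.
3.89 − 1.759 = 2.131; 3.89 + 1.759 = 5.649.

[2.131, 5.649]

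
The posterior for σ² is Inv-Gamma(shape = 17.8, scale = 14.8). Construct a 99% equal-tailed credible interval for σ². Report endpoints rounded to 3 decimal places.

[0.485, 1.681]

Inverse-Gamma(17.8, 14.8) quantiles: F⁻¹(0.005) and F⁻¹(0.995).
Equivalently, 1/σ² ~ Gamma(17.8, rate = 14.8); invert its 0.995 and 0.005 quantiles.
Posterior mean ≈ 0.881, SD ≈ 0.222; a Normal approximation gives roughly [0.310, 1.452].
Exact: lower = 0.485; upper = 1.681.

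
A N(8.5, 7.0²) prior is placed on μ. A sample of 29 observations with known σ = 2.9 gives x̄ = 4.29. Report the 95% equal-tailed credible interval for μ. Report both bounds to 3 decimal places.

[3.262, 5.367]

Posterior precision = 1/7.0² + 29/2.9² = 0.0204 + 3.4483 = 3.4687, so posterior SD = 0.5369.
Posterior mean = (8.5/7.0² + 29·4.29/2.9²) / 3.4687 = 4.3148.
Interval: 4.3148 ± 1.960 × 0.5369 → [3.262, 5.367].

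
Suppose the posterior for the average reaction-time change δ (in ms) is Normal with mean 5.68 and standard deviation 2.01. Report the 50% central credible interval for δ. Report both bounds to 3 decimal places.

The posterior is symmetric, so the 50% equal-tailed interval is δ = 5.68 ± z·2.01 with z = 0.674.
Half-width: 0.674 × 2.01 = 1.356.
5.68 − 1.356 = 4.324; 5.68 + 1.356 = 7.036.

[4.324, 7.036]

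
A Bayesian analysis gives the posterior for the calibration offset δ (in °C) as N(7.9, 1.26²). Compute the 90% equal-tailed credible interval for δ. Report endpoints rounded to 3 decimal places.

The posterior is symmetric, so the 90% equal-tailed interval is δ = 7.9 ± z·1.26 with z = 1.645.
Half-width: 1.645 × 1.26 = 2.073.
7.9 − 2.073 = 5.827; 7.9 + 2.073 = 9.973.

[5.827, 9.973]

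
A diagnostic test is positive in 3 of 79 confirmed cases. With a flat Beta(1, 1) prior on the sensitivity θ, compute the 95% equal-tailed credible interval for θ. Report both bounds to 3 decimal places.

[0.014, 0.106]

Posterior: Beta(1+3, 1+76) = Beta(4, 77).
Equal-tailed 95% interval: the 0.025 and 0.975 quantiles of Beta(4, 77).
Posterior mean ≈ 0.049, SD ≈ 0.024; a Normal approximation gives roughly [0.002, 0.096].
Exact: F⁻¹(0.025) = 0.014; F⁻¹(0.975) = 0.106.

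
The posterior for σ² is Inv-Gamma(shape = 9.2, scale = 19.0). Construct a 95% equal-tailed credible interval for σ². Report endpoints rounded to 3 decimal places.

Inverse-Gamma(9.2, 19.0) quantiles: F⁻¹(0.025) and F⁻¹(0.975).
Equivalently, 1/σ² ~ Gamma(9.2, rate = 19.0); invert its 0.975 and 0.025 quantiles.
Posterior mean ≈ 2.317, SD ≈ 0.864; a Normal approximation gives roughly [0.625, 4.010].
Exact: lower = 1.185; upper = 4.471.

[1.185, 4.471]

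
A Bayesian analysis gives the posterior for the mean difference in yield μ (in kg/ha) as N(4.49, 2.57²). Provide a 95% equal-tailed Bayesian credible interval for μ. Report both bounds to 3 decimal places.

[-0.547, 9.527]

The posterior is symmetric, so the 95% equal-tailed interval is μ = 4.49 ± z·2.57 with z = 1.960.
Half-width: 1.960 × 2.57 = 5.037.
4.49 − 5.037 = -0.547; 4.49 + 5.037 = 9.527.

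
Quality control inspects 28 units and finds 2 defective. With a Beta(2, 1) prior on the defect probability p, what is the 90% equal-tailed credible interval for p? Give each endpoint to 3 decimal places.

Posterior: Beta(2+2, 1+26) = Beta(4, 27).
Equal-tailed 90% interval: the 0.05 and 0.95 quantiles of Beta(4, 27).
Posterior mean ≈ 0.129, SD ≈ 0.059; a Normal approximation gives roughly [0.032, 0.227].
Exact: F⁻¹(0.05) = 0.047; F⁻¹(0.95) = 0.239.

[0.047, 0.239]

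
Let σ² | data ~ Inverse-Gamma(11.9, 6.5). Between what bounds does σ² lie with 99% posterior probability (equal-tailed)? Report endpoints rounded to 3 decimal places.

[0.287, 1.332]

Inverse-Gamma(11.9, 6.5) quantiles: F⁻¹(0.005) and F⁻¹(0.995).
Equivalently, 1/σ² ~ Gamma(11.9, rate = 6.5); invert its 0.995 and 0.005 quantiles.
Posterior mean ≈ 0.596, SD ≈ 0.190; a Normal approximation gives roughly [0.108, 1.085].
Exact: lower = 0.287; upper = 1.332.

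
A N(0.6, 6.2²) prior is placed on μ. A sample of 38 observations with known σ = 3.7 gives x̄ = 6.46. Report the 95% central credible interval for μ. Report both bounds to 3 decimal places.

Posterior precision = 1/6.2² + 38/3.7² = 0.0260 + 2.7757 = 2.8018, so posterior SD = 0.5974.
Posterior mean = (0.6/6.2² + 38·6.46/3.7²) / 2.8018 = 6.4056.
Interval: 6.4056 ± 1.960 × 0.5974 → [5.235, 7.577].

[5.235, 7.577]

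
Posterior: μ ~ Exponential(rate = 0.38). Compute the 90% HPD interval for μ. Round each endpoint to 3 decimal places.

[0.000, 6.059]

The exponential density is strictly decreasing on [0, ∞), so the HPD interval is anchored at 0: [0, q] with P(μ ≤ q) = 0.90.
q = −ln(1 − 0.90) / 0.38 = 2.3026 / 0.38 = 6.059.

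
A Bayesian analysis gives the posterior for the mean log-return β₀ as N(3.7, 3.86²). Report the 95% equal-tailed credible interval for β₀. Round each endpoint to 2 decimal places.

The posterior is symmetric, so the 95% equal-tailed interval is β₀ = 3.7 ± z·3.86 with z = 1.960.
Half-width: 1.960 × 3.86 = 7.57.
3.7 − 7.57 = -3.87; 3.7 + 7.57 = 11.27.

[-3.87, 11.27]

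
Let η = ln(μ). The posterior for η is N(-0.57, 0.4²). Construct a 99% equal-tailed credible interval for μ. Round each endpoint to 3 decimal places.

On the log scale the 99% interval is -0.57 ± 2.576 × 0.4 = [-1.6003, 0.4603].
Exponentiate: [e^-1.6003, e^0.4603] = [0.202, 1.585].

[0.202, 1.585]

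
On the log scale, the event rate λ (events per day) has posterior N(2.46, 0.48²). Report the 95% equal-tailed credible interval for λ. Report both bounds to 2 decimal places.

[4.57, 29.99]

On the log scale the 95% interval is 2.46 ± 1.960 × 0.48 = [1.5192, 3.4008].
Exponentiate: [e^1.5192, e^3.4008] = [4.57, 29.99].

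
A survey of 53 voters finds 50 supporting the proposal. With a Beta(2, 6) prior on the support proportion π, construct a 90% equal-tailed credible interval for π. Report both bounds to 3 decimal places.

Posterior: Beta(2+50, 6+3) = Beta(52, 9).
Equal-tailed 90% interval: the 0.05 and 0.95 quantiles of Beta(52, 9).
Posterior mean ≈ 0.852, SD ≈ 0.045; a Normal approximation gives roughly [0.778, 0.927].
Exact: F⁻¹(0.05) = 0.772; F⁻¹(0.95) = 0.919.

[0.772, 0.919]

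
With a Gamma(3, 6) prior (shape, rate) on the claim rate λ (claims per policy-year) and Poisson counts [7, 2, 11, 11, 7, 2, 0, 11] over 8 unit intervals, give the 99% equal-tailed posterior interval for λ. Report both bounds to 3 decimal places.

[2.639, 5.343]

Posterior: Gamma(3+51, 6+8) = Gamma(54, 14) (shape, rate).
Equal-tailed 99% interval: Gamma(54, 14) quantiles at 0.005 and 0.995.
Posterior mean ≈ 3.857, SD ≈ 0.525; a Normal approximation gives roughly [2.505, 5.209].
Exact: lower = 2.639; upper = 5.343.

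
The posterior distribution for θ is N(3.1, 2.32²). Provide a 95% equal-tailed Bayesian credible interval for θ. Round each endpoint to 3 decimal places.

[-1.447, 7.647]

The posterior is symmetric, so the 95% equal-tailed interval is θ = 3.1 ± z·2.32 with z = 1.960.
Half-width: 1.960 × 2.32 = 4.547.
3.1 − 4.547 = -1.447; 3.1 + 4.547 = 7.647.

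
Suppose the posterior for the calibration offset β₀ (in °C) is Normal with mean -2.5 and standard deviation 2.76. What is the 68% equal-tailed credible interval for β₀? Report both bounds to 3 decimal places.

The posterior is symmetric, so the 68% equal-tailed interval is β₀ = -2.5 ± z·2.76 with z = 0.994.
Half-width: 0.994 × 2.76 = 2.745.
-2.5 − 2.745 = -5.245; -2.5 + 2.745 = 0.245.

[-5.245, 0.245]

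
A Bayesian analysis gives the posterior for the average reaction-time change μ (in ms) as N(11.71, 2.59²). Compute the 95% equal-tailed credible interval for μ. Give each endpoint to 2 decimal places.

[6.63, 16.79]

The posterior is symmetric, so the 95% equal-tailed interval is μ = 11.71 ± z·2.59 with z = 1.960.
Half-width: 1.960 × 2.59 = 5.08.
11.71 − 5.08 = 6.63; 11.71 + 5.08 = 16.79.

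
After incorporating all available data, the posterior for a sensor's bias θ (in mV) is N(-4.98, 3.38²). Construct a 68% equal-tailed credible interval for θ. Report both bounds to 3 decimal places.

[-8.341, -1.619]

The posterior is symmetric, so the 68% equal-tailed interval is θ = -4.98 ± z·3.38 with z = 0.994.
Half-width: 0.994 × 3.38 = 3.361.
-4.98 − 3.361 = -8.341; -4.98 + 3.361 = -1.619.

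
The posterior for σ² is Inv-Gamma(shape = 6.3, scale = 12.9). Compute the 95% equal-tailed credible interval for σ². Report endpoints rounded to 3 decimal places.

[1.067, 5.415]

Inverse-Gamma(6.3, 12.9) quantiles: F⁻¹(0.025) and F⁻¹(0.975).
Equivalently, 1/σ² ~ Gamma(6.3, rate = 12.9); invert its 0.975 and 0.025 quantiles.
Posterior mean ≈ 2.434, SD ≈ 1.174; a Normal approximation gives roughly [0.133, 4.734].
Exact: lower = 1.067; upper = 5.415.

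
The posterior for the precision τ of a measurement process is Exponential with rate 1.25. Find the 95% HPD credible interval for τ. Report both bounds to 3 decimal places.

The exponential density is strictly decreasing on [0, ∞), so the HPD interval is anchored at 0: [0, q] with P(τ ≤ q) = 0.95.
q = −ln(1 − 0.95) / 1.25 = 2.9957 / 1.25 = 2.397.

[0.000, 2.397]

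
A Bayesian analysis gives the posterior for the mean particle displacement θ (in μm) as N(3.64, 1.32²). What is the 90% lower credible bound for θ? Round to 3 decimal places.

1.948

Need L with P(θ ≥ L) = 0.90: L = 3.64 − z_{0.1}·1.32.
z = 1.282; L = 3.64 − 1.282 × 1.32 = 1.948.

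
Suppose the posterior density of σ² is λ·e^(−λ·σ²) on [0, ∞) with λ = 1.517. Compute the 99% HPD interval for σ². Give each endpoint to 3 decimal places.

[0.000, 3.036]

The exponential density is strictly decreasing on [0, ∞), so the HPD interval is anchored at 0: [0, q] with P(σ² ≤ q) = 0.99.
q = −ln(1 − 0.99) / 1.517 = 4.6052 / 1.517 = 3.036.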